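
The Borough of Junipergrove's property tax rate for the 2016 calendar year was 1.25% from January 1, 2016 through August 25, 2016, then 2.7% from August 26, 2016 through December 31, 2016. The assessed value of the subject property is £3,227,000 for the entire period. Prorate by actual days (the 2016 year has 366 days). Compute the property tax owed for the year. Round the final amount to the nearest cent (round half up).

January 1 – August 25, 2016: 238 days at 1.25% → £3,227,000 × 1.25% × 238/366 = £26,230.3962
August 26 – December 31, 2016: 128 days at 2.7% → £3,227,000 × 2.7% × 128/366 = £30,471.3443
Total = £56,701.7404

£56,701.74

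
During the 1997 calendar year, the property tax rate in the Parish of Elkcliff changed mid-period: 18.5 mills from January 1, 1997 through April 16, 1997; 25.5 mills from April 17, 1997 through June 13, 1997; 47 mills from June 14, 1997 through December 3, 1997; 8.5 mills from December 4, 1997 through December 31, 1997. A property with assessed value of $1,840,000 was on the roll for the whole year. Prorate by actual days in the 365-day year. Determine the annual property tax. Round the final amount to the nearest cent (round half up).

$59,530.30

January 1 – April 16, 1997: 106 days at 18.5 mills → $1,840,000 × 1.85% × 106/365 = $9,885.5890
April 17 – June 13, 1997: 58 days at 25.5 mills → $1,840,000 × 2.55% × 58/365 = $7,455.7808
June 14 – December 3, 1997: 173 days at 47 mills → $1,840,000 × 4.7% × 173/365 = $40,989.1507
December 4 – December 31, 1997: 28 days at 8.5 mills → $1,840,000 × 0.85% × 28/365 = $1,199.7808
Total = $59,530.3014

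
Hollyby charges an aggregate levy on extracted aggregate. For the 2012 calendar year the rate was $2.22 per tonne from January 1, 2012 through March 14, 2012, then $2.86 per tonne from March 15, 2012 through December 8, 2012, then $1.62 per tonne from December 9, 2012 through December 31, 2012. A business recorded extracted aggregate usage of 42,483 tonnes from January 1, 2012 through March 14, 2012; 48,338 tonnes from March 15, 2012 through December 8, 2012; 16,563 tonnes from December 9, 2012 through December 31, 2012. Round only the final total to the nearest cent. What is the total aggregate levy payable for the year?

$259,391.00

January 1 – March 14, 2012: 42,483 tonnes at $2.22/tonne → $94,312.26
March 15 – December 8, 2012: 48,338 tonnes at $2.86/tonne → $138,246.68
December 9 – December 31, 2012: 16,563 tonnes at $1.62/tonne → $26,832.06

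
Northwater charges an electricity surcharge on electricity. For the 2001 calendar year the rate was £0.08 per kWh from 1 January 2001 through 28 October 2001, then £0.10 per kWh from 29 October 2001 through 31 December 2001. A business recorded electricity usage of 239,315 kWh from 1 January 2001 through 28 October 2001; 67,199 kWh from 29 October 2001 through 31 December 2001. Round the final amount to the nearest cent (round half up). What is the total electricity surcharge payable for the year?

1 January – 28 October 2001: 239,315 kWh at £0.08/kWh → £19,145.20
29 October – 31 December 2001: 67,199 kWh at £0.10/kWh → £6,719.90

£25,865.10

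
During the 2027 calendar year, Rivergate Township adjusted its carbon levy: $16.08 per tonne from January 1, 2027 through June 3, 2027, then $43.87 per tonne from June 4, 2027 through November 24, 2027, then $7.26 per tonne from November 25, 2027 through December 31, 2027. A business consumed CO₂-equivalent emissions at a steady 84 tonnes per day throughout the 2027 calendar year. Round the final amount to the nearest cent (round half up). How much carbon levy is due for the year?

January 1 – June 3, 2027: 154 days × 84 tonnes/day = 12,936 tonnes at $16.08/tonne → $208010.88
June 4 – November 24, 2027: 174 days × 84 tonnes/day = 14,616 tonnes at $43.87/tonne → $641203.92
November 25 – December 31, 2027: 37 days × 84 tonnes/day = 3,108 tonnes at $7.26/tonne → $22564.08

$871778.88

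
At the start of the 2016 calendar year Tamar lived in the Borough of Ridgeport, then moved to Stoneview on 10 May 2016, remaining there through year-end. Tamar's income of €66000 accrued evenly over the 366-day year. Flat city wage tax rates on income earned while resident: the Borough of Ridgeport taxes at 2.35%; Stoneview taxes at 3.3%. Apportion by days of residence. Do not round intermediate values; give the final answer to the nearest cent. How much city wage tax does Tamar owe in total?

The Borough of Ridgeport, 1 Jan – 9 May 2016: 130 days → €66000 × 2.35% × 130/366 = €550.9016
Stoneview, 10 May – 31 Dec 2016: 236 days → €66000 × 3.3% × 236/366 = €1404.3934
Total = €1955.2951

€1955.30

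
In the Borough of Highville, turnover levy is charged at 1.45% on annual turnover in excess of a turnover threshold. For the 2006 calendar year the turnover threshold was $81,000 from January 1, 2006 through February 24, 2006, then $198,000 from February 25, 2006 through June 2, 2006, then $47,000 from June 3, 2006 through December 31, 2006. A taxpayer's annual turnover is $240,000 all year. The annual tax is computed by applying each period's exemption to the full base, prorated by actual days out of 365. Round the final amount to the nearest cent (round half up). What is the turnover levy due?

January 1 – February 24, 2006: 55 days, exemption $81,000 → ($240,000 − $81,000) × 1.45% × 55/365 = $347.4041
February 25 – June 2, 2006: 98 days, exemption $198,000 → ($240,000 − $198,000) × 1.45% × 98/365 = $163.5123
June 3 – December 31, 2006: 212 days, exemption $47,000 → ($240,000 − $47,000) × 1.45% × 212/365 = $1,625.4301
Total = $2,136.3466

$2,136.35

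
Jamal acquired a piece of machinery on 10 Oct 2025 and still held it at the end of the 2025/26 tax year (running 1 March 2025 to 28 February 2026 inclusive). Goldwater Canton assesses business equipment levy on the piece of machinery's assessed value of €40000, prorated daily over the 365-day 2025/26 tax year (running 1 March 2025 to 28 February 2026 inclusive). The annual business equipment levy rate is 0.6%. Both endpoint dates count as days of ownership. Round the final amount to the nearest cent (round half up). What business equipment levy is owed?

€93.37

Days held (10 Oct 2025 – 28 Feb 2026): 142 out of 365
Tax = €40000 × 0.6% × 142/365 = €93.3699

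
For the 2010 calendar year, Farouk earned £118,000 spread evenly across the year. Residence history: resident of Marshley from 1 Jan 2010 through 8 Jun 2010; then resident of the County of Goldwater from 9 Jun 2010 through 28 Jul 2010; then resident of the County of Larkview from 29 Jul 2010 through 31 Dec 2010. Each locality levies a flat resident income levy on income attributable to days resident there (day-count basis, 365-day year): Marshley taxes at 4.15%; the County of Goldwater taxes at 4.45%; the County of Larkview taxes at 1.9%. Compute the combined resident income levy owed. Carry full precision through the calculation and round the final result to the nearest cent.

Marshley, 1 Jan – 8 Jun 2010: 159 days → £118,000 × 4.15% × 159/365 = £2,133.2137
The County of Goldwater, 9 Jun – 28 Jul 2010: 50 days → £118,000 × 4.45% × 50/365 = £719.3151
The County of Larkview, 29 Jul – 31 Dec 2010: 156 days → £118,000 × 1.9% × 156/365 = £958.2247
Total = £3,810.7534

£3,810.75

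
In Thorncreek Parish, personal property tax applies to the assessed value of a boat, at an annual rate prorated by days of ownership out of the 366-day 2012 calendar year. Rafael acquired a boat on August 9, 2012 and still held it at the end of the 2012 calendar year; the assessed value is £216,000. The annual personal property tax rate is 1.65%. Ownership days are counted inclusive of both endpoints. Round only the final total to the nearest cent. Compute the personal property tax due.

Days held (August 9 – December 31, 2012): 145 out of 366
Tax = £216,000 × 1.65% × 145/366 = £1,411.9672

£1,411.97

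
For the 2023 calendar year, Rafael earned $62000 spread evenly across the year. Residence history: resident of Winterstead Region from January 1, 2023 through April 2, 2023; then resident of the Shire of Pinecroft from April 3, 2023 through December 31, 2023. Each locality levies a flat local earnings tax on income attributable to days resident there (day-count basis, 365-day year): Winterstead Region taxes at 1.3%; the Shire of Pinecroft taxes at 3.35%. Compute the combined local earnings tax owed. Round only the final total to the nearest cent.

Winterstead Region, January 1 – April 2, 2023: 92 days → $62000 × 1.3% × 92/365 = $203.1562
The Shire of Pinecroft, April 3 – December 31, 2023: 273 days → $62000 × 3.35% × 273/365 = $1553.4822
Total = $1756.6384

$1756.64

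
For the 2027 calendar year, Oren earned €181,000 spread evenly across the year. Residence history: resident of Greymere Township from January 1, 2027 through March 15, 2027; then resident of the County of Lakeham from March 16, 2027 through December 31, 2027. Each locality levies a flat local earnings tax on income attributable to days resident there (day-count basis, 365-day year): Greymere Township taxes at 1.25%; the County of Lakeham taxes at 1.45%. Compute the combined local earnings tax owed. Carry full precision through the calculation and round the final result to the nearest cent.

€2,551.11

Greymere Township, January 1 – March 15, 2027: 74 days → €181,000 × 1.25% × 74/365 = €458.6986
The County of Lakeham, March 16 – December 31, 2027: 291 days → €181,000 × 1.45% × 291/365 = €2,092.4096
Total = €2,551.1082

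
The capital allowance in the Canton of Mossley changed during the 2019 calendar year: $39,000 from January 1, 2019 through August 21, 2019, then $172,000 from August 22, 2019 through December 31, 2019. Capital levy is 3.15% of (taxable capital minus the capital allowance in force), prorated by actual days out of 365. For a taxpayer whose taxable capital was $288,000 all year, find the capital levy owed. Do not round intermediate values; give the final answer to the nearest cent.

$6,328.39

January 1 – August 21, 2019: 233 days, exemption $39,000 → ($288,000 − $39,000) × 3.15% × 233/365 = $5,006.9466
August 22 – December 31, 2019: 132 days, exemption $172,000 → ($288,000 − $172,000) × 3.15% × 132/365 = $1,321.4466
Total = $6,328.3932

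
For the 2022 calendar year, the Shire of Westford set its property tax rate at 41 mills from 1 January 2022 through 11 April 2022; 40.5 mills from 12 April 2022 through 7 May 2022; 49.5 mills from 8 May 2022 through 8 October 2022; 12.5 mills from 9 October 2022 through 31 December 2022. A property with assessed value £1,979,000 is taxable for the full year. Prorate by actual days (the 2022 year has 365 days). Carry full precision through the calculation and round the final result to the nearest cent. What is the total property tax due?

1 January – 11 April 2022: 101 days at 41 mills → £1,979,000 × 4.1% × 101/365 = £22,452.1616
12 April – 7 May 2022: 26 days at 40.5 mills → £1,979,000 × 4.05% × 26/365 = £5,709.2795
8 May – 8 October 2022: 154 days at 49.5 mills → £1,979,000 × 4.95% × 154/365 = £41,331.2795
9 October – 31 December 2022: 84 days at 12.5 mills → £1,979,000 × 1.25% × 84/365 = £5,693.0137
Total = £75,185.7342

£75,185.73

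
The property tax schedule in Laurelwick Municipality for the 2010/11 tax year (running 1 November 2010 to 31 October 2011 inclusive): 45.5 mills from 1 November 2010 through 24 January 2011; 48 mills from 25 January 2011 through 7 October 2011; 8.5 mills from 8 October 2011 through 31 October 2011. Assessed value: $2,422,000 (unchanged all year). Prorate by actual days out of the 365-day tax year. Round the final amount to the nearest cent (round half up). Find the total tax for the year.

$108,555.37

1 November 2010 – 24 January 2011: 85 days at 45.5 mills → $2,422,000 × 4.55% × 85/365 = $25,663.2466
25 January – 7 October 2011: 256 days at 48 mills → $2,422,000 × 4.8% × 256/365 = $81,538.4548
8 October – 31 October 2011: 24 days at 8.5 mills → $2,422,000 × 0.85% × 24/365 = $1,353.6658
Total = $108,555.3671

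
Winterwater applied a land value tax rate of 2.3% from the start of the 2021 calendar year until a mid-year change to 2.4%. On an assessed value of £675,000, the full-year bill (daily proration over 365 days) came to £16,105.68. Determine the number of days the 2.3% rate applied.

Let d = days at the first rate; then 365 − d days at the second rate.
£675,000 × [2.3%·d + 2.4%·(365−d)] / 365 = £16,105.68
Solving gives d = 51, so the new rate took effect on February 21, 2021.

51 days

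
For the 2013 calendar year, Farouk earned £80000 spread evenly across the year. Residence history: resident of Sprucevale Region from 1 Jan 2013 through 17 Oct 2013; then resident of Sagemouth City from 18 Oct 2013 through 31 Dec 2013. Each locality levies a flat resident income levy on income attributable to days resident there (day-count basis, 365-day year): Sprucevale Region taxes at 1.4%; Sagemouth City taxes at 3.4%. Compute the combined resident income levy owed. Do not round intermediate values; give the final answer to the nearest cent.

£1448.77

Sprucevale Region, 1 Jan – 17 Oct 2013: 290 days → £80000 × 1.4% × 290/365 = £889.8630
Sagemouth City, 18 Oct – 31 Dec 2013: 75 days → £80000 × 3.4% × 75/365 = £558.9041
Total = £1448.7671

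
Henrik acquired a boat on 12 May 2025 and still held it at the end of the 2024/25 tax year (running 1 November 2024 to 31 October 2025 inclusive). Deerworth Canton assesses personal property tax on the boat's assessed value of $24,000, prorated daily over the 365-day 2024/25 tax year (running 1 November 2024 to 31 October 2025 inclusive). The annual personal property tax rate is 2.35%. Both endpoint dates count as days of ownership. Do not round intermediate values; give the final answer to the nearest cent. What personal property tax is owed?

$267.32

Days held (12 May – 31 Oct 2025): 173 out of 365
Tax = $24,000 × 2.35% × 173/365 = $267.3205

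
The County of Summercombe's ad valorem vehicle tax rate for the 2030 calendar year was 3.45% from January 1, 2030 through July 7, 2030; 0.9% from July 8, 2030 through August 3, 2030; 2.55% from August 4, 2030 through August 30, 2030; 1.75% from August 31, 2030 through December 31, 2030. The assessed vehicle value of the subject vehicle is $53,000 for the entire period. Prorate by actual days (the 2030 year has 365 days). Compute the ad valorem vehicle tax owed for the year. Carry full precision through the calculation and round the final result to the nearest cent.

January 1 – July 7, 2030: 188 days at 3.45% → $53,000 × 3.45% × 188/365 = $941.8027
July 8 – August 3, 2030: 27 days at 0.9% → $53,000 × 0.9% × 27/365 = $35.2849
August 4 – August 30, 2030: 27 days at 2.55% → $53,000 × 2.55% × 27/365 = $99.9740
August 31 – December 31, 2030: 123 days at 1.75% → $53,000 × 1.75% × 123/365 = $312.5548
Total = $1,389.6164

$1,389.62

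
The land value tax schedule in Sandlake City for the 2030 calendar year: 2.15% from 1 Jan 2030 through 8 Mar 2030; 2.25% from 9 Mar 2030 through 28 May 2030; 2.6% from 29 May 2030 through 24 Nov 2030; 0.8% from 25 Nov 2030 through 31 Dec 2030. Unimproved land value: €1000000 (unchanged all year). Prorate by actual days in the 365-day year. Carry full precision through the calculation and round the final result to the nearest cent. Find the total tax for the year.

1 Jan – 8 Mar 2030: 67 days at 2.15% → €1000000 × 2.15% × 67/365 = €3946.5753
9 Mar – 28 May 2030: 81 days at 2.25% → €1000000 × 2.25% × 81/365 = €4993.1507
29 May – 24 Nov 2030: 180 days at 2.6% → €1000000 × 2.6% × 180/365 = €12821.9178
25 Nov – 31 Dec 2030: 37 days at 0.8% → €1000000 × 0.8% × 37/365 = €810.9589
Total = €22572.6027

€22572.60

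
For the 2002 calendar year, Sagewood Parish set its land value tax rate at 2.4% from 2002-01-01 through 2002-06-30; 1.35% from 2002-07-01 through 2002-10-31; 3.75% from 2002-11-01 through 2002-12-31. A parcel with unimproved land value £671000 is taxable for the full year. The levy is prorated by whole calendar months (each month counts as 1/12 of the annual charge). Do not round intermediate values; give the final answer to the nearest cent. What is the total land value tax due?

2002-01-01 to 2002-06-30: 6 months at 2.4% → £671000 × 2.4% × 6/12 = £8052.0000
2002-07-01 to 2002-10-31: 4 months at 1.35% → £671000 × 1.35% × 4/12 = £3019.5000
2002-11-01 to 2002-12-31: 2 months at 3.75% → £671000 × 3.75% × 2/12 = £4193.7500
Total = £15265.2500

£15265.25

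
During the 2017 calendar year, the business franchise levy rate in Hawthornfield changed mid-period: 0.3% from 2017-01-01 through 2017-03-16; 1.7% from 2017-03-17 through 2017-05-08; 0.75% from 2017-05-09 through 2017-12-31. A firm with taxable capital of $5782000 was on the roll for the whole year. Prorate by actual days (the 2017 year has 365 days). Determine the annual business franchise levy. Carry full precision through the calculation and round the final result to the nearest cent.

2017-01-01 to 2017-03-16: 75 days at 0.3% → $5782000 × 0.3% × 75/365 = $3564.2466
2017-03-17 to 2017-05-08: 53 days at 1.7% → $5782000 × 1.7% × 53/365 = $14272.8274
2017-05-09 to 2017-12-31: 237 days at 0.75% → $5782000 × 0.75% × 237/365 = $28157.5479
Total = $45994.6219

$45994.62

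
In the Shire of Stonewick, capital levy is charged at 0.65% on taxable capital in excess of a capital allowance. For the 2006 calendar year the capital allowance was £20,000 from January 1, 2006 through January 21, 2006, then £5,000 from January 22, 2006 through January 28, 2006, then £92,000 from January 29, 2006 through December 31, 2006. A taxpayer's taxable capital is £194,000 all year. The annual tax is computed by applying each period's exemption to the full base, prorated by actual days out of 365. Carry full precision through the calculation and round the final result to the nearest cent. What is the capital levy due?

£700.77

January 1 – January 21, 2006: 21 days, exemption £20,000 → (£194,000 − £20,000) × 0.65% × 21/365 = £65.0712
January 22 – January 28, 2006: 7 days, exemption £5,000 → (£194,000 − £5,000) × 0.65% × 7/365 = £23.5603
January 29 – December 31, 2006: 337 days, exemption £92,000 → (£194,000 − £92,000) × 0.65% × 337/365 = £612.1397
Total = £700.7712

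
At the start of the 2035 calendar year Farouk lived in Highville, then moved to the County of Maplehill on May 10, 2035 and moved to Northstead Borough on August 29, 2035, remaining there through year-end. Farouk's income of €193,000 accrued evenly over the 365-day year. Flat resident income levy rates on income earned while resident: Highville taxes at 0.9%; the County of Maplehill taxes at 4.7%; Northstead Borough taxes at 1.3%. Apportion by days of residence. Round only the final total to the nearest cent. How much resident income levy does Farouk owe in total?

€4,231.72

Highville, January 1 – May 9, 2035: 129 days → €193,000 × 0.9% × 129/365 = €613.8986
The County of Maplehill, May 10 – August 28, 2035: 111 days → €193,000 × 4.7% × 111/365 = €2,758.5781
Northstead Borough, August 29 – December 31, 2035: 125 days → €193,000 × 1.3% × 125/365 = €859.2466
Total = €4,231.7233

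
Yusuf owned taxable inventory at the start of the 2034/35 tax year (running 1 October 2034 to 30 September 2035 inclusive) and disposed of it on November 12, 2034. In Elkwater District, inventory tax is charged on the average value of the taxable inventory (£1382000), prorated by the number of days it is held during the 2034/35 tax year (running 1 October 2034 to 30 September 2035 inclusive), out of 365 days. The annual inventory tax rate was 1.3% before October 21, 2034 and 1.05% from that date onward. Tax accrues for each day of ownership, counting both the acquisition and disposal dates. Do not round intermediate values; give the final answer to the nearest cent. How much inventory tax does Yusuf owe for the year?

£1898.83

October 1 – October 20, 2034: 20 days at 1.3% → £1382000 × 1.3% × 20/365 = £984.4384
October 21 – November 12, 2034: 23 days at 1.05% → £1382000 × 1.05% × 23/365 = £914.3918
Total = £1898.8301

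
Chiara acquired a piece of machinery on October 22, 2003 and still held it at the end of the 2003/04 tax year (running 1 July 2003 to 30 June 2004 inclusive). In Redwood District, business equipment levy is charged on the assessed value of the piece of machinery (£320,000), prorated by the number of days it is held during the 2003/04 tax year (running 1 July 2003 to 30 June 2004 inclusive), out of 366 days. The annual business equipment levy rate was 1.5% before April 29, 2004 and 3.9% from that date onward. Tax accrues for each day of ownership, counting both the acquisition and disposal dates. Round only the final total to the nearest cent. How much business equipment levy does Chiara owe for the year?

£4,640.00

October 22, 2003 – April 28, 2004: 190 days at 1.5% → £320,000 × 1.5% × 190/366 = £2,491.8033
April 29 – June 30, 2004: 63 days at 3.9% → £320,000 × 3.9% × 63/366 = £2,148.1967
Total = £4,640.0000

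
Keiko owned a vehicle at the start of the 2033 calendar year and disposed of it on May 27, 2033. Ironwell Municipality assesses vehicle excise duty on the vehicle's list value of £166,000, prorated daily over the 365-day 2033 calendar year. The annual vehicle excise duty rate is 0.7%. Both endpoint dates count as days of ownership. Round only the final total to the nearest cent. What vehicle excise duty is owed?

Days held (January 1 – May 27, 2033): 147 out of 365
Tax = £166,000 × 0.7% × 147/365 = £467.9836

£467.98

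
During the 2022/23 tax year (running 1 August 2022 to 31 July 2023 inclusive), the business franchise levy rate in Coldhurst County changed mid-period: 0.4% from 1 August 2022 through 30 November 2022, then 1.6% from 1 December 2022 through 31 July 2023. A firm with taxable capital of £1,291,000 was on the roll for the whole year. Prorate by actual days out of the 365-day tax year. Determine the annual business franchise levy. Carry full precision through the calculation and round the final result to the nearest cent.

1 August – 30 November 2022: 122 days at 0.4% → £1,291,000 × 0.4% × 122/365 = £1,726.0493
1 December 2022 – 31 July 2023: 243 days at 1.6% → £1,291,000 × 1.6% × 243/365 = £13,751.8027
Total = £15,477.8521

£15,477.85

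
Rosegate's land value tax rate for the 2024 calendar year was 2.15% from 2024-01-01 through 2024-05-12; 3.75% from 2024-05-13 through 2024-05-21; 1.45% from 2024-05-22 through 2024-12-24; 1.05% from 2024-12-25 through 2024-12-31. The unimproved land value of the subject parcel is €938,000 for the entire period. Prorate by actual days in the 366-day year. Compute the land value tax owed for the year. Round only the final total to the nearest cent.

€16,445.75

2024-01-01 to 2024-05-12: 133 days at 2.15% → €938,000 × 2.15% × 133/366 = €7,328.4454
2024-05-13 to 2024-05-21: 9 days at 3.75% → €938,000 × 3.75% × 9/366 = €864.9590
2024-05-22 to 2024-12-24: 217 days at 1.45% → €938,000 × 1.45% × 217/366 = €8,063.9809
2024-12-25 to 2024-12-31: 7 days at 1.05% → €938,000 × 1.05% × 7/366 = €188.3689
Total = €16,445.7541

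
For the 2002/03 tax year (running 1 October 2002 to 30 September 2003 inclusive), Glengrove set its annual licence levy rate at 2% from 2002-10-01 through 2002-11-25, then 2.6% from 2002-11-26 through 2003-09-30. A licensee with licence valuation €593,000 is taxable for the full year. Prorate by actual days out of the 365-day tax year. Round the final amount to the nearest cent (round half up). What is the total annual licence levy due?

€14,872.12

2002-10-01 to 2002-11-25: 56 days at 2% → €593,000 × 2% × 56/365 = €1,819.6164
2002-11-26 to 2003-09-30: 309 days at 2.6% → €593,000 × 2.6% × 309/365 = €13,052.4986
Total = €14,872.1151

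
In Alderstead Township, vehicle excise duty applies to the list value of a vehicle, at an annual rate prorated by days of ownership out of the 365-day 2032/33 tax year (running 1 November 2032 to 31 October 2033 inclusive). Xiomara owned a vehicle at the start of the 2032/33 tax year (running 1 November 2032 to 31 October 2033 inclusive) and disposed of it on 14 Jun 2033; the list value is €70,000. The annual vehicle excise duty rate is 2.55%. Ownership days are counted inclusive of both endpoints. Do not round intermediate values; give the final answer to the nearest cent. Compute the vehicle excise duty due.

€1,105.23

Days held (1 Nov 2032 – 14 Jun 2033): 226 out of 365
Tax = €70,000 × 2.55% × 226/365 = €1,105.2329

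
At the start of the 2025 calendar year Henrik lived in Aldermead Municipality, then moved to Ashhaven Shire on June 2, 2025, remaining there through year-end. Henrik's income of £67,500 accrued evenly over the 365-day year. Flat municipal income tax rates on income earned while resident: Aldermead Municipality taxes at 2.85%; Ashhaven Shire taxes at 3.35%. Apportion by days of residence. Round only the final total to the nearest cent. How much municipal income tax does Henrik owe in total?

£2,120.70

Aldermead Municipality, January 1 – June 1, 2025: 152 days → £67,500 × 2.85% × 152/365 = £801.1233
Ashhaven Shire, June 2 – December 31, 2025: 213 days → £67,500 × 3.35% × 213/365 = £1,319.5788
Total = £2,120.7021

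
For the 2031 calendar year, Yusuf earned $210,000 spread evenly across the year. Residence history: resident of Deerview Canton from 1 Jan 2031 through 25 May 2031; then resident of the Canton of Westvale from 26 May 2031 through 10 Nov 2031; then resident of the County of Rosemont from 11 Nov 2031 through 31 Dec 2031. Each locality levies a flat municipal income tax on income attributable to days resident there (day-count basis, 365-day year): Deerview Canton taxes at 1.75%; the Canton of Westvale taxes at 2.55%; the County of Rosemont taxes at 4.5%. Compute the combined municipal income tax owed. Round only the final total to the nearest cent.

$5,259.78

Deerview Canton, 1 Jan – 25 May 2031: 145 days → $210,000 × 1.75% × 145/365 = $1,459.9315
The Canton of Westvale, 26 May – 10 Nov 2031: 169 days → $210,000 × 2.55% × 169/365 = $2,479.4384
The County of Rosemont, 11 Nov – 31 Dec 2031: 51 days → $210,000 × 4.5% × 51/365 = $1,320.4110
Total = $5,259.7808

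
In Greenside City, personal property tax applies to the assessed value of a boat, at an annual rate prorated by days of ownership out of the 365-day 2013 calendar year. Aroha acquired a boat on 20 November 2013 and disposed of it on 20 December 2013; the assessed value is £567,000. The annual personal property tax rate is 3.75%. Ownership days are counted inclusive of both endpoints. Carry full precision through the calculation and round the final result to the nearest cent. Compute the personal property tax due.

Days held (20 November – 20 December 2013): 31 out of 365
Tax = £567,000 × 3.75% × 31/365 = £1,805.8562

£1,805.86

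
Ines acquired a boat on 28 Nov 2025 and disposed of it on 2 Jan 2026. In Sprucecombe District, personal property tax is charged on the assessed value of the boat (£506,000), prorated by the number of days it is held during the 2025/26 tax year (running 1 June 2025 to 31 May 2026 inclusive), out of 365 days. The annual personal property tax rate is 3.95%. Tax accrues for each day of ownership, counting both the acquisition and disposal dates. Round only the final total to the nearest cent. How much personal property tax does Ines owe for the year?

Days held (28 Nov 2025 – 2 Jan 2026): 36 out of 365
Tax = £506,000 × 3.95% × 36/365 = £1,971.3205

£1,971.32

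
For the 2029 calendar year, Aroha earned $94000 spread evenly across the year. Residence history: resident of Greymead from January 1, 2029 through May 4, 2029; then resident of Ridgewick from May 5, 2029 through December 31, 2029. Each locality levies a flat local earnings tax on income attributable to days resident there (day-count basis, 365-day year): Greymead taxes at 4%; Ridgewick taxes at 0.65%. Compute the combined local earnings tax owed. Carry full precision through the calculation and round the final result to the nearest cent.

$1680.80

Greymead, January 1 – May 4, 2029: 124 days → $94000 × 4% × 124/365 = $1277.3699
Ridgewick, May 5 – December 31, 2029: 241 days → $94000 × 0.65% × 241/365 = $403.4274
Total = $1680.7973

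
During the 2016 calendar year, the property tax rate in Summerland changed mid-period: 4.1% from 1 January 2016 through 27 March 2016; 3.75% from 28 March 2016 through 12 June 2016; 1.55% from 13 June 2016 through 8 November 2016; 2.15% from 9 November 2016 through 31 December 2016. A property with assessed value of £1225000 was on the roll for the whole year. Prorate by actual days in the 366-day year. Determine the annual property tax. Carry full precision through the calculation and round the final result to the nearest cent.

1 January – 27 March 2016: 87 days at 4.1% → £1225000 × 4.1% × 87/366 = £11938.7295
28 March – 12 June 2016: 77 days at 3.75% → £1225000 × 3.75% × 77/366 = £9664.4467
13 June – 8 November 2016: 149 days at 1.55% → £1225000 × 1.55% × 149/366 = £7729.8839
9 November – 31 December 2016: 53 days at 2.15% → £1225000 × 2.15% × 53/366 = £3813.9003
Total = £33146.9604

£33146.96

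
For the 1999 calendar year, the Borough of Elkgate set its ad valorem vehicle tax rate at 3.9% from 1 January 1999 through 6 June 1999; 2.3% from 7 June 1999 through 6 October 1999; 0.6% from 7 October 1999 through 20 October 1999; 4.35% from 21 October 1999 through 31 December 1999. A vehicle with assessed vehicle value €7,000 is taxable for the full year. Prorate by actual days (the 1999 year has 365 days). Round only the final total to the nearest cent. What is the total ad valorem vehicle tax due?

€232.92

1 January – 6 June 1999: 157 days at 3.9% → €7,000 × 3.9% × 157/365 = €117.4274
7 June – 6 October 1999: 122 days at 2.3% → €7,000 × 2.3% × 122/365 = €53.8137
7 October – 20 October 1999: 14 days at 0.6% → €7,000 × 0.6% × 14/365 = €1.6110
21 October – 31 December 1999: 72 days at 4.35% → €7,000 × 4.35% × 72/365 = €60.0658
Total = €232.9178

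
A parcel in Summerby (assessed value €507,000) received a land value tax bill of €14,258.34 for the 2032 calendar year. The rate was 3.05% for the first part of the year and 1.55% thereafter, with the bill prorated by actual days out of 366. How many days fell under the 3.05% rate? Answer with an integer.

Let d = days at the first rate; then 366 − d days at the second rate.
€507,000 × [3.05%·d + 1.55%·(366−d)] / 366 = €14,258.34
Solving gives d = 308, so the new rate took effect on 4 November 2032.

308 days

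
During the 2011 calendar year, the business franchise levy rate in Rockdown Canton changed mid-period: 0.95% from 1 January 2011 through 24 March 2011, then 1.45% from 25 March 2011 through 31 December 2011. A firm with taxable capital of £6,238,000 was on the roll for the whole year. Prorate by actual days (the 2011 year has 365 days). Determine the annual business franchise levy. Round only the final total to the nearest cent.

1 January – 24 March 2011: 83 days at 0.95% → £6,238,000 × 0.95% × 83/365 = £13,475.7890
25 March – 31 December 2011: 282 days at 1.45% → £6,238,000 × 1.45% × 282/365 = £69,882.6904
Total = £83,358.4795

£83,358.48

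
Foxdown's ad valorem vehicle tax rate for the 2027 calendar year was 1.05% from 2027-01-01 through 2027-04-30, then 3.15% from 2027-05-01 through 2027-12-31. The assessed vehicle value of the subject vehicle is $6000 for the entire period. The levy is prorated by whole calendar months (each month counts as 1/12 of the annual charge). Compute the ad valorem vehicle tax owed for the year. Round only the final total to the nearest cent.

2027-01-01 to 2027-04-30: 4 months at 1.05% → $6000 × 1.05% × 4/12 = $21.0000
2027-05-01 to 2027-12-31: 8 months at 3.15% → $6000 × 3.15% × 8/12 = $126.0000
Total = $147.0000

$147.00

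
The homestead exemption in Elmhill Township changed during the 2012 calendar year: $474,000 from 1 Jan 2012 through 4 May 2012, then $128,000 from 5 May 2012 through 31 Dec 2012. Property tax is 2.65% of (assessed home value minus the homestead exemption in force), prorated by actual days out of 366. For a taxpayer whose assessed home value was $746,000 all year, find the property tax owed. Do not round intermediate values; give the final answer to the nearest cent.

$13,245.51

1 Jan – 4 May 2012: 125 days, exemption $474,000 → ($746,000 − $474,000) × 2.65% × 125/366 = $2,461.7486
5 May – 31 Dec 2012: 241 days, exemption $128,000 → ($746,000 − $128,000) × 2.65% × 241/366 = $10,783.7623
Total = $13,245.5109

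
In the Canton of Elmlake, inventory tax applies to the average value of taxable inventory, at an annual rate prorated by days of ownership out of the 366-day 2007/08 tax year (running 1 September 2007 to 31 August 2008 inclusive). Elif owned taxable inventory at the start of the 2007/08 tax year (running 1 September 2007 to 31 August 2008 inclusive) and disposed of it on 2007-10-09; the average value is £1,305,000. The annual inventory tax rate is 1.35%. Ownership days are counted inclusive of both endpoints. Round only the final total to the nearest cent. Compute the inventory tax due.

Days held (2007-09-01 to 2007-10-09): 39 out of 366
Tax = £1,305,000 × 1.35% × 39/366 = £1,877.2746

£1,877.27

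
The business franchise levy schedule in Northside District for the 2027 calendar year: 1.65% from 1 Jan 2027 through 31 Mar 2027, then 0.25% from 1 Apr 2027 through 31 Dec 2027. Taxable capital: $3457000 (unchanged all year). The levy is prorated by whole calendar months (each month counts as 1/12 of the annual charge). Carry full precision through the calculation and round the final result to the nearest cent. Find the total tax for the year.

1 Jan – 31 Mar 2027: 3 months at 1.65% → $3457000 × 1.65% × 3/12 = $14260.1250
1 Apr – 31 Dec 2027: 9 months at 0.25% → $3457000 × 0.25% × 9/12 = $6481.8750
Total = $20742.0000

$20742.00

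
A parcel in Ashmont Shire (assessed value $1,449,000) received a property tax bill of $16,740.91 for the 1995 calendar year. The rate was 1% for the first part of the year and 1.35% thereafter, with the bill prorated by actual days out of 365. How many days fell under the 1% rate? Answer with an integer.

203 days

Let d = days at the first rate; then 365 − d days at the second rate.
$1,449,000 × [1%·d + 1.35%·(365−d)] / 365 = $16,740.91
Solving gives d = 203, so the new rate took effect on July 23, 1995.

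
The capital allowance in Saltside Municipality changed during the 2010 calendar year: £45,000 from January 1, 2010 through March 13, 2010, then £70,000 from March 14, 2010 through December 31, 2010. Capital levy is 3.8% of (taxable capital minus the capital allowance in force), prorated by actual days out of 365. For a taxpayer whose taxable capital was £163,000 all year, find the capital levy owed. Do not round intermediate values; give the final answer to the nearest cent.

£3,721.40

January 1 – March 13, 2010: 72 days, exemption £45,000 → (£163,000 − £45,000) × 3.8% × 72/365 = £884.5151
March 14 – December 31, 2010: 293 days, exemption £70,000 → (£163,000 − £70,000) × 3.8% × 293/365 = £2,836.8822
Total = £3,721.3973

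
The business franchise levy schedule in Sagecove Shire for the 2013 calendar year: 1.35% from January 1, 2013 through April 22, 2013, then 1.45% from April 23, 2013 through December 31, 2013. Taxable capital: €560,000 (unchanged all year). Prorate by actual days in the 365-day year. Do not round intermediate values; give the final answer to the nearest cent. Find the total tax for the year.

January 1 – April 22, 2013: 112 days at 1.35% → €560,000 × 1.35% × 112/365 = €2,319.7808
April 23 – December 31, 2013: 253 days at 1.45% → €560,000 × 1.45% × 253/365 = €5,628.3836
Total = €7,948.1644

€7,948.16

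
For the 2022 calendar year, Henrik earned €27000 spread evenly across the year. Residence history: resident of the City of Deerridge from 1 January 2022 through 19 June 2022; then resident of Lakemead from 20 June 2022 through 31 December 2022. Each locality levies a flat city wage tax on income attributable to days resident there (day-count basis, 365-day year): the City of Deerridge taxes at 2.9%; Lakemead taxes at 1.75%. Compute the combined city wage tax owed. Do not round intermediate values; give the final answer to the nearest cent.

The City of Deerridge, 1 January – 19 June 2022: 170 days → €27000 × 2.9% × 170/365 = €364.6849
Lakemead, 20 June – 31 December 2022: 195 days → €27000 × 1.75% × 195/365 = €252.4315
Total = €617.1164

€617.12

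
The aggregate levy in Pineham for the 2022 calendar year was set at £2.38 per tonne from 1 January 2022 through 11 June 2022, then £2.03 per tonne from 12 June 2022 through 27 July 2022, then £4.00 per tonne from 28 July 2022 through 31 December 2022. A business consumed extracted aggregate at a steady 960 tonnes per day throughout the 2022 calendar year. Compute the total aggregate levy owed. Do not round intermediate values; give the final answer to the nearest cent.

£1,062,662.40

1 January – 11 June 2022: 162 days × 960 tonnes/day = 155,520 tonnes at £2.38/tonne → £370,137.60
12 June – 27 July 2022: 46 days × 960 tonnes/day = 44,160 tonnes at £2.03/tonne → £89,644.80
28 July – 31 December 2022: 157 days × 960 tonnes/day = 150,720 tonnes at £4.00/tonne → £602,880.00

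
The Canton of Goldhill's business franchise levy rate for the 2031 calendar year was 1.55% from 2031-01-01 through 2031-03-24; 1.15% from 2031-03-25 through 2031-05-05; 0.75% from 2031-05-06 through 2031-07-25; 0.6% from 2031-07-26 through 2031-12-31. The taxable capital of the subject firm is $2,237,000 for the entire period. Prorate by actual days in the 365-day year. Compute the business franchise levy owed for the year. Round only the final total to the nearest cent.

2031-01-01 to 2031-03-24: 83 days at 1.55% → $2,237,000 × 1.55% × 83/365 = $7,884.6589
2031-03-25 to 2031-05-05: 42 days at 1.15% → $2,237,000 × 1.15% × 42/365 = $2,960.1945
2031-05-06 to 2031-07-25: 81 days at 0.75% → $2,237,000 × 0.75% × 81/365 = $3,723.2260
2031-07-26 to 2031-12-31: 159 days at 0.6% → $2,237,000 × 0.6% × 159/365 = $5,846.8438
Total = $20,414.9233

$20,414.92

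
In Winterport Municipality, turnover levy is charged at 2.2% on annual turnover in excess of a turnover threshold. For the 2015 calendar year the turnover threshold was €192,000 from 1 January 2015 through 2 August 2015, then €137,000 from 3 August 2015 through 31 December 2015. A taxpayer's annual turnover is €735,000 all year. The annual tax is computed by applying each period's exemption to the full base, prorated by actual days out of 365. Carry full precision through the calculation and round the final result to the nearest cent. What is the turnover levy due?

€12,446.58

1 January – 2 August 2015: 214 days, exemption €192,000 → (€735,000 − €192,000) × 2.2% × 214/365 = €7,003.9562
3 August – 31 December 2015: 151 days, exemption €137,000 → (€735,000 − €137,000) × 2.2% × 151/365 = €5,442.6192
Total = €12,446.5753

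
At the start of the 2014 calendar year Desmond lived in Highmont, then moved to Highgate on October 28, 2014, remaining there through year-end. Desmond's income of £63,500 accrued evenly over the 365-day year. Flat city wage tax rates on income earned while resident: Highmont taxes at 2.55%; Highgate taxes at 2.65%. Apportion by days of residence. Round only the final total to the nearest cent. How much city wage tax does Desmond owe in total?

Highmont, January 1 – October 27, 2014: 300 days → £63,500 × 2.55% × 300/365 = £1,330.8904
Highgate, October 28 – December 31, 2014: 65 days → £63,500 × 2.65% × 65/365 = £299.6678
Total = £1,630.5582

£1,630.56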